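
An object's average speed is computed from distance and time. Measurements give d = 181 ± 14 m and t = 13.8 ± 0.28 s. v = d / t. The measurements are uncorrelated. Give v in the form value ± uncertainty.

For a monomial v ∝ d, t^-1, fractional errors add in quadrature:
  (1·δd/d)² = (1×0.0773)² = 0.00598;  (-1·δt/t)² = (-1×0.0203)² = 0.000412
δv/v = √(0.00639) = 0.0800
v = 13.1 m/s, so δv = 0.0800 × 13.1 = 1.05 m/s.

13.1 ± 1.05 m/s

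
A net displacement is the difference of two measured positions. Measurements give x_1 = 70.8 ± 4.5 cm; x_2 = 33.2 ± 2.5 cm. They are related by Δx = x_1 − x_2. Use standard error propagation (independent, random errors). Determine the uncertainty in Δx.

Each term contributes (cᵢ δxᵢ)² to (δΔx)²:
  (δx_1)² = 20.2;  (δx_2)² = 6.25
δΔx = √(26.5) = 5.15 cm

5.15 cm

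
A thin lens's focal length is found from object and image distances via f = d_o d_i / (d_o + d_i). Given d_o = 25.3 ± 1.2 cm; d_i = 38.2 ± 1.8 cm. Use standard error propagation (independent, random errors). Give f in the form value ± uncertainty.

∂f/∂d_o = (d_i/(d_o+d_i))² = 0.362;  ∂f/∂d_i = (d_o/(d_o+d_i))² = 0.159
δf = √((∂f/∂d_o · δd_o)² + (∂f/∂d_i · δd_i)²) = √(0.189 + 0.0816) = 0.520 cm
f = 15.2 cm.

15.2 ± 0.520 cm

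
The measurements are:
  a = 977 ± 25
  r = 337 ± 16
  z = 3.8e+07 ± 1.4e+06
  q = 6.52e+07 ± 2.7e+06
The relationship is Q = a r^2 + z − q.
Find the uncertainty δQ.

1.13e+07

Let p = a·r^2 = 1.11e+08. δp/p = √((1·δa/a)² + (2·δr/r)²) = √(0.000655 + 0.00902) = 0.0983, so δp = 1.09e+07.
Q = p + z − q: δQ = √(δp² + δz² + δq²) = √(1.19e+14 + 1.96e+12 + 7.29e+12) = 1.13e+07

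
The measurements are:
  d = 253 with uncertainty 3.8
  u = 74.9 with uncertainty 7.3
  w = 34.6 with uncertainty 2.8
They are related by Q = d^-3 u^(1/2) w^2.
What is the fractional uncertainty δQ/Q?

Products/powers → add relative errors in quadrature, weighted by exponent:
  (-3·δd/d)² = (-3×0.0150)² = 0.00203;  (½·δu/u)² = (0.5×0.0975)² = 0.00237;  (2·δw/w)² = (2×0.0809)² = 0.0262
δQ/Q = √(0.0306) = 0.175

0.175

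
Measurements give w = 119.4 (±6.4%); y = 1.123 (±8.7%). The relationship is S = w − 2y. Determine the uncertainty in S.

Absolute uncertainties add in quadrature for a linear combination:
  (δw)² = 58.4;  (2·δy)² = 0.0382
δS = √(58.4) = 7.64

7.64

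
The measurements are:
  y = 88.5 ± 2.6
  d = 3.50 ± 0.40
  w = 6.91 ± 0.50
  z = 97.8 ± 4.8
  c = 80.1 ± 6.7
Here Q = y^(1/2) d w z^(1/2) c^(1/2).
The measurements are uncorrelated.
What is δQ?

Since Q is a product/quotient, work with relative uncertainties:
  (½·δy/y)² = (0.5×0.0294)² = 0.000216;  (1·δd/d)² = (1×0.114)² = 0.0131;  (1·δw/w)² = (1×0.0724)² = 0.00524;  (½·δz/z)² = (0.5×0.0491)² = 0.000602;  (½·δc/c)² = (0.5×0.0836)² = 0.00175
δQ/Q = √(0.0209) = 0.144
Q = 20100, so δQ = 0.144 × 20100 = 2910.

2910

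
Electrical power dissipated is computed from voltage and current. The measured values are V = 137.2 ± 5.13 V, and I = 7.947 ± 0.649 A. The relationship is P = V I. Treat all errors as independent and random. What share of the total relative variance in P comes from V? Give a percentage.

(δP/P)² = (1·δV/V)² + (1·δI/I)²
  V term: (1×0.0374)² = 0.00140
  I term: (1×0.0817)² = 0.00667
Total = 0.00807. Share from V = 0.00140/0.00807 = 0.173.

17.3%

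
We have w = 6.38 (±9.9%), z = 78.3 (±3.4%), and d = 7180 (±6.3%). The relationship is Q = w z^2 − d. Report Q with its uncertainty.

31900 ± 4720

Let p = w·z^2 = 39100. δp/p = √((1·δw/w)² + (2·δz/z)²) = √(0.00980 + 0.00462) = 0.120, so δp = 4700.
Q = p − d: δQ = √(δp² + δd²) = √(2.21e+07 + 2.05e+05) = 4720
Q = 31900.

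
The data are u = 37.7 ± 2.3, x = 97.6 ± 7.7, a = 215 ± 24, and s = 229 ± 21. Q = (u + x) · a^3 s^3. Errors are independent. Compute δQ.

7.06e+15

Let w = u + x = 135. δw = √(δu² + δx²) = √(5.29 + 59.3) = 8.04, so δw/w = 0.0594.
Q is then a monomial in w, a, s:
δQ/Q = √((δw/w)² + (3·δa/a)² + (3·δs/s)²) = √(0.00353 + 0.112 + 0.0757) = 0.437
Q = 1.61e+16, so δQ = 0.437 × 1.61e+16 = 7.06e+15.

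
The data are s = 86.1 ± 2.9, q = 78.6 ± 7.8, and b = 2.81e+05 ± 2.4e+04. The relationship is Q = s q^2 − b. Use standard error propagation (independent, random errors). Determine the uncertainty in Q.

Let p = s·q^2 = 5.32e+05. δp/p = √((1·δs/s)² + (2·δq/q)²) = √(0.00113 + 0.0394) = 0.201, so δp = 1.07e+05.
Q = p − b: δQ = √(δp² + δb²) = √(1.15e+10 + 5.76e+08) = 1.1e+05

1.1e+05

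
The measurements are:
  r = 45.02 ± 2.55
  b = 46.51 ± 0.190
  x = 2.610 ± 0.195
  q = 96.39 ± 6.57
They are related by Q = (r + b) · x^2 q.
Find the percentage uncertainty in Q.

16.7%

Let u = r + b = 91.53. δu = √(δr² + δb²) = √(6.50 + 0.0361) = 2.56, so δu/u = 0.0279.
Q is then a monomial in u, x, q:
δQ/Q = √((δu/u)² + (2·δx/x)² + (1·δq/q)²) = √(0.000780 + 0.0223 + 0.00465) = 0.167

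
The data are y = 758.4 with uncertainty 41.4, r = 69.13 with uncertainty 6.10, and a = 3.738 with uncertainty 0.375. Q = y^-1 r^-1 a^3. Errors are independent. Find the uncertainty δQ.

Products/powers → add relative errors in quadrature, weighted by exponent:
  (-1·δy/y)² = (-1×0.0546)² = 0.00298;  (-1·δr/r)² = (-1×0.0882)² = 0.00779;  (3·δa/a)² = (3×0.100)² = 0.0906
δQ/Q = √(0.101) = 0.318
Q = 0.0009962, so δQ = 0.318 × 0.0009962 = 0.000317.

0.000317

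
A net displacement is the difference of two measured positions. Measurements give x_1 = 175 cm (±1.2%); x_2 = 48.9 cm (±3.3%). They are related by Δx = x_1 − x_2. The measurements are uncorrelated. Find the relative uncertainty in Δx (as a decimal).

Each term contributes (cᵢ δxᵢ)² to (δΔx)²:
  (δx_1)² = 4.41;  (δx_2)² = 2.60
δΔx = √(7.01) = 2.65 cm
Δx = 126 cm, so δΔx/Δx = 2.65/126 = 0.0210.

0.0210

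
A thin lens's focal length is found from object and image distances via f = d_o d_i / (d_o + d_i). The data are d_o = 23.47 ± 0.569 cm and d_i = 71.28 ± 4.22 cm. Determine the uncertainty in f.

0.413 cm

∂f/∂d_o = (d_i/(d_o+d_i))² = 0.566;  ∂f/∂d_i = (d_o/(d_o+d_i))² = 0.0614
δf = √((∂f/∂d_o · δd_o)² + (∂f/∂d_i · δd_i)²) = √(0.104 + 0.0670) = 0.413 cm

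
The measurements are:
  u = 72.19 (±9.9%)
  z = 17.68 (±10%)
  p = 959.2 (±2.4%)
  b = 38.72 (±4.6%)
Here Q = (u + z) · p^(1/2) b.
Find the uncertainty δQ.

10200

Let w = u + z = 89.87. δw = √(δu² + δz²) = √(51.1 + 3.13) = 7.36, so δw/w = 0.0819.
Q is then a monomial in w, p, b:
δQ/Q = √((δw/w)² + (½·δp/p)² + (1·δb/b)²) = √(0.00671 + 0.000144 + 0.00212) = 0.0947
Q = 107800, so δQ = 0.0947 × 107800 = 10200.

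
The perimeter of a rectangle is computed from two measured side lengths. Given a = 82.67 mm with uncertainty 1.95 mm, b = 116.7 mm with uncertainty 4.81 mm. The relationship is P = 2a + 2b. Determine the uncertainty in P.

Each term contributes (cᵢ δxᵢ)² to (δP)²:
  (2·δa)² = 15.2;  (2·δb)² = 92.5
δP = √(108) = 10.4 mm

10.4 mm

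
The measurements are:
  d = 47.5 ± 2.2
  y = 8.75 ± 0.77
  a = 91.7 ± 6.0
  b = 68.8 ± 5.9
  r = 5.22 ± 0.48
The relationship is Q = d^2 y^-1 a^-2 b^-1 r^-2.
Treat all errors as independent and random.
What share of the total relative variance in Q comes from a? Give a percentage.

(δQ/Q)² = (2·δd/d)² + (-1·δy/y)² + (-2·δa/a)² + (-1·δb/b)² + (-2·δr/r)²
  d term: (2×0.0463)² = 0.00858
  y term: (-1×0.0880)² = 0.00774
  a term: (-2×0.0654)² = 0.0171
  b term: (-1×0.0858)² = 0.00735
  r term: (-2×0.0920)² = 0.0338
Total = 0.0746. Share from a = 0.0171/0.0746 = 0.229.

22.9%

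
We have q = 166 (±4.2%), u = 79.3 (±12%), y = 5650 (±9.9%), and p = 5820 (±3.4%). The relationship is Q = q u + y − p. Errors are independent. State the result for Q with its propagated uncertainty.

Let w = q·u = 13200. δw/w = √((1·δq/q)² + (1·δu/u)²) = √(0.00176 + 0.0144) = 0.127, so δw = 1670.
Q = w + y − p: δQ = √(δw² + δy² + δp²) = √(2.8e+06 + 3.13e+05 + 39200) = 1780
Q = 13000.

13000 ± 1780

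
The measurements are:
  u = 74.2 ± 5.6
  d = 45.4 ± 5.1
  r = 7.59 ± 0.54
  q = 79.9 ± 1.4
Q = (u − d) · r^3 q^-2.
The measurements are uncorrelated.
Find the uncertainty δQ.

0.672

Let w = u − d = 28.8. δw = √(δu² + δd²) = √(31.4 + 26.0) = 7.57, so δw/w = 0.263.
Q is then a monomial in w, r, q:
δQ/Q = √((δw/w)² + (3·δr/r)² + (-2·δq/q)²) = √(0.0692 + 0.0456 + 0.00123) = 0.341
Q = 1.97, so δQ = 0.341 × 1.97 = 0.672.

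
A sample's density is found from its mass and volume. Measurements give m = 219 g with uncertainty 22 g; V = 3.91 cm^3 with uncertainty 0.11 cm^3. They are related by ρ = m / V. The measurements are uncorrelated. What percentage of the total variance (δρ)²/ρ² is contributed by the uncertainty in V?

7.27%

(δρ/ρ)² = (1·δm/m)² + (-1·δV/V)²
  m term: (1×0.100)² = 0.0101
  V term: (-1×0.0281)² = 0.000791
Total = 0.0109. Share from V = 0.000791/0.0109 = 0.0727.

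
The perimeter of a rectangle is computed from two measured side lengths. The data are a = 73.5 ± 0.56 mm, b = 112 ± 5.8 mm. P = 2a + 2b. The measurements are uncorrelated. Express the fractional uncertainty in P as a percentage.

3.14%

For a sum/difference, combine absolute errors in quadrature:
  (2·δa)² = 1.25;  (2·δb)² = 135
δP = √(136) = 11.7 mm
P = 371 mm, so δP/P = 11.7/371 = 0.0314.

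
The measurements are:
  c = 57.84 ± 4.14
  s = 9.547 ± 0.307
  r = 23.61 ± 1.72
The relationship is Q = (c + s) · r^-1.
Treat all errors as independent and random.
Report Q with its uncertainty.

2.854 ± 0.272

Let u = c + s = 67.39. δu = √(δc² + δs²) = √(17.1 + 0.0942) = 4.15, so δu/u = 0.0616.
Q is then a monomial in u, r:
δQ/Q = √((δu/u)² + (-1·δr/r)²) = √(0.00380 + 0.00531) = 0.0954
Q = 2.854, so δQ = 0.0954 × 2.854 = 0.272.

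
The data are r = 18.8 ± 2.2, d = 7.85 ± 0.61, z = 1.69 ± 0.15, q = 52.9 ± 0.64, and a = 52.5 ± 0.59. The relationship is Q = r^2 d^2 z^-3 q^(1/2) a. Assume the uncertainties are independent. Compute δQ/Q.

Relative error in a monomial: (δQ/Q)² = Σ (nᵢ · δxᵢ/xᵢ)².
  (2·δr/r)² = (2×0.117)² = 0.0548;  (2·δd/d)² = (2×0.0777)² = 0.0242;  (-3·δz/z)² = (-3×0.0888)² = 0.0709;  (½·δq/q)² = (0.5×0.0121)² = 3.66e-05;  (1·δa/a)² = (1×0.0112)² = 0.000126
δQ/Q = √(0.150) = 0.387

0.387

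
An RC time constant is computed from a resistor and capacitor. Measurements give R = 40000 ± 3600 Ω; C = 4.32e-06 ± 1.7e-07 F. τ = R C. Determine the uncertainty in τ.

0.0170 s

Relative error in a monomial: (δτ/τ)² = Σ (nᵢ · δxᵢ/xᵢ)².
  (1·δR/R)² = (1×0.0900)² = 0.00810;  (1·δC/C)² = (1×0.0394)² = 0.00155
δτ/τ = √(0.00965) = 0.0982
τ = 0.173 s, so δτ = 0.0982 × 0.173 = 0.0170 s.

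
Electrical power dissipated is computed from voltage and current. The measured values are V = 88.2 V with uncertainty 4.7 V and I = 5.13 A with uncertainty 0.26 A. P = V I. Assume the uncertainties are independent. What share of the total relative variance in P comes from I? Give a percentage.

(δP/P)² = (1·δV/V)² + (1·δI/I)²
  V term: (1×0.0533)² = 0.00284
  I term: (1×0.0507)² = 0.00257
Total = 0.00541. Share from I = 0.00257/0.00541 = 0.475.

47.5%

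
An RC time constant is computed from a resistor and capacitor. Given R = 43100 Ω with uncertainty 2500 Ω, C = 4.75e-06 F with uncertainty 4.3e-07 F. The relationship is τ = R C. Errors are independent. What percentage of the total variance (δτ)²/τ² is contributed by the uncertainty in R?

(δτ/τ)² = (1·δR/R)² + (1·δC/C)²
  R term: (1×0.0580)² = 0.00336
  C term: (1×0.0905)² = 0.00820
Total = 0.0116. Share from R = 0.00336/0.0116 = 0.291.

29.1%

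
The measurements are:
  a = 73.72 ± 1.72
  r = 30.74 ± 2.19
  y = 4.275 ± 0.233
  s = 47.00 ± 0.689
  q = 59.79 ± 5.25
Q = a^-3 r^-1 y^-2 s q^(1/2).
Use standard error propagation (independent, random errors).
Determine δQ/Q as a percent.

15.5%

Relative error in a monomial: (δQ/Q)² = Σ (nᵢ · δxᵢ/xᵢ)².
  (-3·δa/a)² = (-3×0.0233)² = 0.00490;  (-1·δr/r)² = (-1×0.0712)² = 0.00508;  (-2·δy/y)² = (-2×0.0545)² = 0.0119;  (1·δs/s)² = (1×0.0147)² = 0.000215;  (½·δq/q)² = (0.5×0.0878)² = 0.00193
δQ/Q = √(0.0240) = 0.155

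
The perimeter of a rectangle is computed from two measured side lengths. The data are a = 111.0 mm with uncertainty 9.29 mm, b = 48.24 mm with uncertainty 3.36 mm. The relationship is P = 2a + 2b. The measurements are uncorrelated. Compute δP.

19.8 mm

P is a linear combination, so absolute uncertainties add in quadrature:
  (2·δa)² = 345;  (2·δb)² = 45.2
δP = √(390) = 19.8 mm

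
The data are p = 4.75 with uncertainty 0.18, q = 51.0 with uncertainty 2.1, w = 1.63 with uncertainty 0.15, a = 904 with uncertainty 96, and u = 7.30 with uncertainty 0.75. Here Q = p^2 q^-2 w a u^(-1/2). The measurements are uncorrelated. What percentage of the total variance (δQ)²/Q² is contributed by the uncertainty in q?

19.4%

(δQ/Q)² = (2·δp/p)² + (-2·δq/q)² + (1·δw/w)² + (1·δa/a)² + (−½·δu/u)²
  p term: (2×0.0379)² = 0.00574
  q term: (-2×0.0412)² = 0.00678
  w term: (1×0.0920)² = 0.00847
  a term: (1×0.106)² = 0.0113
  u term: (-0.5×0.103)² = 0.00264
Total = 0.0349. Share from q = 0.00678/0.0349 = 0.194.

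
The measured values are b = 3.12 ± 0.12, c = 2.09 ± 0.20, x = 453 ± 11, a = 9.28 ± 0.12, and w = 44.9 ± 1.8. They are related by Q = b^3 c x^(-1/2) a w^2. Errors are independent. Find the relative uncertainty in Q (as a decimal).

Since Q is a product/quotient, work with relative uncertainties:
  (3·δb/b)² = (3×0.0385)² = 0.0133;  (1·δc/c)² = (1×0.0957)² = 0.00916;  (−½·δx/x)² = (-0.5×0.0243)² = 0.000147;  (1·δa/a)² = (1×0.0129)² = 0.000167;  (2·δw/w)² = (2×0.0401)² = 0.00643
δQ/Q = √(0.0292) = 0.171

0.171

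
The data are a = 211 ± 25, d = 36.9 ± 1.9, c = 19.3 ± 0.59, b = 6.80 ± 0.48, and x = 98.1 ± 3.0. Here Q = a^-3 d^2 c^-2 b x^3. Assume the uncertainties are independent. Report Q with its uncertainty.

2.50 ± 0.981

Q is a product of powers, so relative uncertainties combine in quadrature:
  (-3·δa/a)² = (-3×0.118)² = 0.126;  (2·δd/d)² = (2×0.0515)² = 0.0106;  (-2·δc/c)² = (-2×0.0306)² = 0.00374;  (1·δb/b)² = (1×0.0706)² = 0.00498;  (3·δx/x)² = (3×0.0306)² = 0.00842
δQ/Q = √(0.154) = 0.393
Q = 2.50, so δQ = 0.393 × 2.50 = 0.981.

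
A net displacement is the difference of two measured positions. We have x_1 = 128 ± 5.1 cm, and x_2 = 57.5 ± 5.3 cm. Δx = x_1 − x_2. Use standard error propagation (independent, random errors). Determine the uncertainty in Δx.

Sums and differences: (δΔx)² = Σ (cᵢ δxᵢ)².
  (δx_1)² = 26.0;  (δx_2)² = 28.1
δΔx = √(54.1) = 7.36 cm

7.36 cm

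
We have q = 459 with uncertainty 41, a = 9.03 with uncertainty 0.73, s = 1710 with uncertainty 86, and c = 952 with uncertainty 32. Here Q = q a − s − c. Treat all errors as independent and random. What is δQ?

Let p = q·a = 4140. δp/p = √((1·δq/q)² + (1·δa/a)²) = √(0.00798 + 0.00654) = 0.120, so δp = 499.
Q = p − s − c: δQ = √(δp² + δs² + δc²) = √(2.49e+05 + 7400 + 1020) = 508

508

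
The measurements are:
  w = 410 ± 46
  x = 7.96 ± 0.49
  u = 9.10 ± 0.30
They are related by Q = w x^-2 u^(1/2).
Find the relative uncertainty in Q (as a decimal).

0.167

Each factor contributes (exponent × relative error)² to (δQ/Q)²:
  (1·δw/w)² = (1×0.112)² = 0.0126;  (-2·δx/x)² = (-2×0.0616)² = 0.0152;  (½·δu/u)² = (0.5×0.0330)² = 0.000272
δQ/Q = √(0.0280) = 0.167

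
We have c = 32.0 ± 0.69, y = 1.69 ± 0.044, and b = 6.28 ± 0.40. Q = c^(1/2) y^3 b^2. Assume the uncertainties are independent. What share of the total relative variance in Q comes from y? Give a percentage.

(δQ/Q)² = (½·δc/c)² + (3·δy/y)² + (2·δb/b)²
  c term: (0.5×0.0216)² = 0.000116
  y term: (3×0.0260)² = 0.00610
  b term: (2×0.0637)² = 0.0162
Total = 0.0224. Share from y = 0.00610/0.0224 = 0.272.

27.2%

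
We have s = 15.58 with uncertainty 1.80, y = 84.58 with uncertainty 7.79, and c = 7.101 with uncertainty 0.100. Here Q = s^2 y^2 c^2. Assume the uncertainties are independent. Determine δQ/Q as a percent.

Since Q is a product/quotient, work with relative uncertainties:
  (2·δs/s)² = (2×0.116)² = 0.0534;  (2·δy/y)² = (2×0.0921)² = 0.0339;  (2·δc/c)² = (2×0.0141)² = 0.000793
δQ/Q = √(0.0881) = 0.297

29.7%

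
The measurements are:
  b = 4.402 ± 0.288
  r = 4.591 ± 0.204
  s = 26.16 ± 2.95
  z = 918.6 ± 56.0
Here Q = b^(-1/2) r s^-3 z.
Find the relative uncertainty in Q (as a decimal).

0.348

Products/powers → add relative errors in quadrature, weighted by exponent:
  (−½·δb/b)² = (-0.5×0.0654)² = 0.00107;  (1·δr/r)² = (1×0.0444)² = 0.00197;  (-3·δs/s)² = (-3×0.113)² = 0.114;  (1·δz/z)² = (1×0.0610)² = 0.00372
δQ/Q = √(0.121) = 0.348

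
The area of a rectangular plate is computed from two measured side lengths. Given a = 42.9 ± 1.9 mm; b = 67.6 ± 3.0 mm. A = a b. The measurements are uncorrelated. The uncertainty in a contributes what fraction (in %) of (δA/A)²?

49.9%

(δA/A)² = (1·δa/a)² + (1·δb/b)²
  a term: (1×0.0443)² = 0.00196
  b term: (1×0.0444)² = 0.00197
Total = 0.00393. Share from a = 0.00196/0.00393 = 0.499.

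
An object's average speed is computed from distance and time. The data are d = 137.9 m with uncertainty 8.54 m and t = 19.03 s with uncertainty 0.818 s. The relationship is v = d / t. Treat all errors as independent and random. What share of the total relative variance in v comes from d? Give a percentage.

67.5%

(δv/v)² = (1·δd/d)² + (-1·δt/t)²
  d term: (1×0.0619)² = 0.00384
  t term: (-1×0.0430)² = 0.00185
Total = 0.00568. Share from d = 0.00384/0.00568 = 0.675.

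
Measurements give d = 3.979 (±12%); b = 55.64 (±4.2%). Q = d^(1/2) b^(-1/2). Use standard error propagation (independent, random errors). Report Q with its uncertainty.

Since Q is a product/quotient, work with relative uncertainties:
  (½·δd/d)² = (0.5×0.120)² = 0.00360;  (−½·δb/b)² = (-0.5×0.0420)² = 0.000441
δQ/Q = √(0.00404) = 0.0636
Q = 0.2674, so δQ = 0.0636 × 0.2674 = 0.0170.

0.2674 ± 0.0170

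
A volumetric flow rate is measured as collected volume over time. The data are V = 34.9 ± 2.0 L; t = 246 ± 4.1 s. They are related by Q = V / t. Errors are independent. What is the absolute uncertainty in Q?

0.00847 L/s

Relative error in a monomial: (δQ/Q)² = Σ (nᵢ · δxᵢ/xᵢ)².
  (1·δV/V)² = (1×0.0573)² = 0.00328;  (-1·δt/t)² = (-1×0.0167)² = 0.000278
δQ/Q = √(0.00356) = 0.0597
Q = 0.142 L/s, so δQ = 0.0597 × 0.142 = 0.00847 L/s.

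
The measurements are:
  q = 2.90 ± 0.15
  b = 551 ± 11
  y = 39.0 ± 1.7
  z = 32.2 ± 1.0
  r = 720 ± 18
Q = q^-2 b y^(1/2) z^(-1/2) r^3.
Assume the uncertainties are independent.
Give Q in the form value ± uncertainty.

(2.69 ± 0.355) × 10^10

Relative error in a monomial: (δQ/Q)² = Σ (nᵢ · δxᵢ/xᵢ)².
  (-2·δq/q)² = (-2×0.0517)² = 0.0107;  (1·δb/b)² = (1×0.0200)² = 0.000399;  (½·δy/y)² = (0.5×0.0436)² = 0.000475;  (−½·δz/z)² = (-0.5×0.0311)² = 0.000241;  (3·δr/r)² = (3×0.0250)² = 0.00563
δQ/Q = √(0.0174) = 0.132
Q = 2.69e+10, so δQ = 0.132 × 2.69e+10 = 3.55e+09.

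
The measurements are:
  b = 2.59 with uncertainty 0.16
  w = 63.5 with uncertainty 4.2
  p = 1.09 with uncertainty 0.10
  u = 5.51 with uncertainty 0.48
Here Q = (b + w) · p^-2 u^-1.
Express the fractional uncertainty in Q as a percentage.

21.3%

Let h = b + w = 66.1. δh = √(δb² + δw²) = √(0.0256 + 17.6) = 4.20, so δh/h = 0.0636.
Q is then a monomial in h, p, u:
δQ/Q = √((δh/h)² + (-2·δp/p)² + (-1·δu/u)²) = √(0.00404 + 0.0337 + 0.00759) = 0.213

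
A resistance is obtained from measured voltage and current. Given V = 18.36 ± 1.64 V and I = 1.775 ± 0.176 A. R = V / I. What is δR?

1.38 Ω

For a monomial R ∝ V, I^-1, fractional errors add in quadrature:
  (1·δV/V)² = (1×0.0893)² = 0.00798;  (-1·δI/I)² = (-1×0.0992)² = 0.00983
δR/R = √(0.0178) = 0.133
R = 10.34 Ω, so δR = 0.133 × 10.34 = 1.38 Ω.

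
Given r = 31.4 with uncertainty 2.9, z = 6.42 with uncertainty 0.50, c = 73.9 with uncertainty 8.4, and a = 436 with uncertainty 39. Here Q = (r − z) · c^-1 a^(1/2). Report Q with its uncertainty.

7.06 ± 1.20

Let u = r − z = 25.0. δu = √(δr² + δz²) = √(8.41 + 0.250) = 2.94, so δu/u = 0.118.
Q is then a monomial in u, c, a:
δQ/Q = √((δu/u)² + (-1·δc/c)² + (½·δa/a)²) = √(0.0139 + 0.0129 + 0.00200) = 0.170
Q = 7.06, so δQ = 0.170 × 7.06 = 1.20.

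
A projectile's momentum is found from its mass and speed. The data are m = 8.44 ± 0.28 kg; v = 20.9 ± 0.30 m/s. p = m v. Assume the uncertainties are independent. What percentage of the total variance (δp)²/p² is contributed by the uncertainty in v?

15.8%

(δp/p)² = (1·δm/m)² + (1·δv/v)²
  m term: (1×0.0332)² = 0.00110
  v term: (1×0.0144)² = 0.000206
Total = 0.00131. Share from v = 0.000206/0.00131 = 0.158.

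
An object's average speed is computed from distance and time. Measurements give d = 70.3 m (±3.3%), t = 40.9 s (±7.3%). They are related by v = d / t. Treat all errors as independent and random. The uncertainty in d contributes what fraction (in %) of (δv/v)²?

17.0%

(δv/v)² = (1·δd/d)² + (-1·δt/t)²
  d term: (1×0.0330)² = 0.00109
  t term: (-1×0.0730)² = 0.00533
Total = 0.00642. Share from d = 0.00109/0.00642 = 0.170.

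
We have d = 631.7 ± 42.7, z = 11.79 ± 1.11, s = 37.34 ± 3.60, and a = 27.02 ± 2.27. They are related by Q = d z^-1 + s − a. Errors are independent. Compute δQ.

Let p = d·z^-1 = 53.58. δp/p = √((1·δd/d)² + (-1·δz/z)²) = √(0.00457 + 0.00886) = 0.116, so δp = 6.21.
Q = p + s − a: δQ = √(δp² + δs² + δa²) = √(38.6 + 13.0 + 5.15) = 7.53

7.53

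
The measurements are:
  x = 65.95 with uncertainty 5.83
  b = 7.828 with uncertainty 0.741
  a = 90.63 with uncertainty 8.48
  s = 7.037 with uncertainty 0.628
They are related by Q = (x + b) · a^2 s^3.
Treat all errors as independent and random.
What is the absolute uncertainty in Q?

7.1e+07

Let u = x + b = 73.78. δu = √(δx² + δb²) = √(34.0 + 0.549) = 5.88, so δu/u = 0.0797.
Q is then a monomial in u, a, s:
δQ/Q = √((δu/u)² + (2·δa/a)² + (3·δs/s)²) = √(0.00635 + 0.0350 + 0.0717) = 0.336
Q = 2.112e+08, so δQ = 0.336 × 2.112e+08 = 7.1e+07.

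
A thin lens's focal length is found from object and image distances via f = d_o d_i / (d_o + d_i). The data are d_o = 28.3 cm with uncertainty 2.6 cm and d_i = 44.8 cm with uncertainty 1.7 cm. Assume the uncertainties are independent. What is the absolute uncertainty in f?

∂f/∂d_o = (d_i/(d_o+d_i))² = 0.376;  ∂f/∂d_i = (d_o/(d_o+d_i))² = 0.150
δf = √((∂f/∂d_o · δd_o)² + (∂f/∂d_i · δd_i)²) = √(0.954 + 0.0649) = 1.01 cm

1.01 cm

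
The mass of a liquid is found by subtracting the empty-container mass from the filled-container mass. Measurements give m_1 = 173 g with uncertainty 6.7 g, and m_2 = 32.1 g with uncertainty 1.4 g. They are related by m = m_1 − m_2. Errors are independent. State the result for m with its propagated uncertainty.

Each term contributes (cᵢ δxᵢ)² to (δm)²:
  (δm_1)² = 44.9;  (δm_2)² = 1.96
δm = √(46.9) = 6.84 g
m = 141 g.

141 ± 6.84 g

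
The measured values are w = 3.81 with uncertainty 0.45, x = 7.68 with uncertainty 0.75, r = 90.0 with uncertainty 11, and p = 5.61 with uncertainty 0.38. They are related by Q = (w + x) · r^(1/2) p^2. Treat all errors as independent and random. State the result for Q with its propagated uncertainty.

3430 ± 573

Let u = w + x = 11.5. δu = √(δw² + δx²) = √(0.203 + 0.562) = 0.875, so δu/u = 0.0761.
Q is then a monomial in u, r, p:
δQ/Q = √((δu/u)² + (½·δr/r)² + (2·δp/p)²) = √(0.00579 + 0.00373 + 0.0184) = 0.167
Q = 3430, so δQ = 0.167 × 3430 = 573.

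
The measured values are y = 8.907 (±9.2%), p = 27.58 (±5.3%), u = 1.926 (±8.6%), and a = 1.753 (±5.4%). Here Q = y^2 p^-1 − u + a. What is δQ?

Let w = y^2·p^-1 = 2.877. δw/w = √((2·δy/y)² + (-1·δp/p)²) = √(0.0339 + 0.00281) = 0.191, so δw = 0.551.
Q = w − u + a: δQ = √(δw² + δu² + δa²) = √(0.303 + 0.0274 + 0.00896) = 0.583

0.583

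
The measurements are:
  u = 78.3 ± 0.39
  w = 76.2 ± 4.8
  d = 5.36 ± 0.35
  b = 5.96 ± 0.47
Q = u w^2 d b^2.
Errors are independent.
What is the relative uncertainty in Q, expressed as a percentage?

Relative error in a monomial: (δQ/Q)² = Σ (nᵢ · δxᵢ/xᵢ)².
  (1·δu/u)² = (1×0.00498)² = 2.48e-05;  (2·δw/w)² = (2×0.0630)² = 0.0159;  (1·δd/d)² = (1×0.0653)² = 0.00426;  (2·δb/b)² = (2×0.0789)² = 0.0249
δQ/Q = √(0.0450) = 0.212

21.2%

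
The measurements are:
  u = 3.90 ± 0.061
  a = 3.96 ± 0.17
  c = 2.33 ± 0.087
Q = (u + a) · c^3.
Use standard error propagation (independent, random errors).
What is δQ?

11.4

Let w = u + a = 7.86. δw = √(δu² + δa²) = √(0.00372 + 0.0289) = 0.181, so δw/w = 0.0230.
Q is then a monomial in w, c:
δQ/Q = √((δw/w)² + (3·δc/c)²) = √(0.000528 + 0.0125) = 0.114
Q = 99.4, so δQ = 0.114 × 99.4 = 11.4.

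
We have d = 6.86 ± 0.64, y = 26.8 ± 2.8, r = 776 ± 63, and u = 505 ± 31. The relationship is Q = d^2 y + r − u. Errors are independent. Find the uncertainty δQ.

279

Let p = d^2·y = 1260. δp/p = √((2·δd/d)² + (1·δy/y)²) = √(0.0348 + 0.0109) = 0.214, so δp = 270.
Q = p + r − u: δQ = √(δp² + δr² + δu²) = √(72700 + 3970 + 961) = 279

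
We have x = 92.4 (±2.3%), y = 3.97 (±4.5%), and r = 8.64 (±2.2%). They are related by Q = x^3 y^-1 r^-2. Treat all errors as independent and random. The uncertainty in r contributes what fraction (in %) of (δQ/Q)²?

(δQ/Q)² = (3·δx/x)² + (-1·δy/y)² + (-2·δr/r)²
  x term: (3×0.0230)² = 0.00476
  y term: (-1×0.0450)² = 0.00202
  r term: (-2×0.0220)² = 0.00194
Total = 0.00872. Share from r = 0.00194/0.00872 = 0.222.

22.2%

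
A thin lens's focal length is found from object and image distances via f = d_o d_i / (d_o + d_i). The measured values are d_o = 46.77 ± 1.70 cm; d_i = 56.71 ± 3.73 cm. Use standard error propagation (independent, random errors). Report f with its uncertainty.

25.63 ± 0.917 cm

∂f/∂d_o = (d_i/(d_o+d_i))² = 0.300;  ∂f/∂d_i = (d_o/(d_o+d_i))² = 0.204
δf = √((∂f/∂d_o · δd_o)² + (∂f/∂d_i · δd_i)²) = √(0.261 + 0.581) = 0.917 cm
f = 25.63 cm.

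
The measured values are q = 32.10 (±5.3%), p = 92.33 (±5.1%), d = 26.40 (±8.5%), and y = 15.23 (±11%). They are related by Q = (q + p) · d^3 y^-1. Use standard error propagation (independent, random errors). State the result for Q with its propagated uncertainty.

150300 ± 42200

Let u = q + p = 124.4. δu = √(δq² + δp²) = √(2.89 + 22.2) = 5.01, so δu/u = 0.0402.
Q is then a monomial in u, d, y:
δQ/Q = √((δu/u)² + (3·δd/d)² + (-1·δy/y)²) = √(0.00162 + 0.0650 + 0.0121) = 0.281
Q = 150300, so δQ = 0.281 × 150300 = 42200.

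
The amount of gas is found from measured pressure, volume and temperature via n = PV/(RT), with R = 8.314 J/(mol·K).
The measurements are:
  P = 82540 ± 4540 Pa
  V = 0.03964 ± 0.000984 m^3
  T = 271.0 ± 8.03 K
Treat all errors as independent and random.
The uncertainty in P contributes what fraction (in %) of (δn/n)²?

66.9%

(δn/n)² = (1·δP/P)² + (1·δV/V)² + (-1·δT/T)²
  P term: (1×0.0550)² = 0.00303
  V term: (1×0.0248)² = 0.000616
  T term: (-1×0.0296)² = 0.000878
Total = 0.00452. Share from P = 0.00303/0.00452 = 0.669.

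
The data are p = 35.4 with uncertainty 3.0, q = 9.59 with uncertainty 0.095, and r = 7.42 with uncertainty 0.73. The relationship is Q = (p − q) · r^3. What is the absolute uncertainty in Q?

Let u = p − q = 25.8. δu = √(δp² + δq²) = √(9.00 + 0.00903) = 3.00, so δu/u = 0.116.
Q is then a monomial in u, r:
δQ/Q = √((δu/u)² + (3·δr/r)²) = √(0.0135 + 0.0871) = 0.317
Q = 10500, so δQ = 0.317 × 10500 = 3340.

3340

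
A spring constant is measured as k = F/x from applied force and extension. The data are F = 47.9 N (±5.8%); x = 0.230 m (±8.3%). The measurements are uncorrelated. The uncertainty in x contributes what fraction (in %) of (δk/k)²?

(δk/k)² = (1·δF/F)² + (-1·δx/x)²
  F term: (1×0.0580)² = 0.00336
  x term: (-1×0.0830)² = 0.00689
Total = 0.0103. Share from x = 0.00689/0.0103 = 0.672.

67.2%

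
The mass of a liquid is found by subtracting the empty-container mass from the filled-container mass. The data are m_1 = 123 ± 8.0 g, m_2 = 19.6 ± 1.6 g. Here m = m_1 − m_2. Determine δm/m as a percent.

Absolute uncertainties add in quadrature for a linear combination:
  (δm_1)² = 64.0;  (δm_2)² = 2.56
δm = √(66.6) = 8.16 g
m = 103 g, so δm/m = 8.16/103 = 0.0789.

7.89%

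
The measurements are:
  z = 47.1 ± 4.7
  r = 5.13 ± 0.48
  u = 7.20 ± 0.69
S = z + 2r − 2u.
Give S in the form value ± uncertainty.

Sums and differences: (δS)² = Σ (cᵢ δxᵢ)².
  (δz)² = 22.1;  (2·δr)² = 0.922;  (2·δu)² = 1.90
δS = √(24.9) = 4.99
S = 43.0.

43.0 ± 4.99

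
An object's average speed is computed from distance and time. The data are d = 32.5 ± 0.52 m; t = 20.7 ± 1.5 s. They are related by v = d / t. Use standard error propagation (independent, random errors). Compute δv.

Products/powers → add relative errors in quadrature, weighted by exponent:
  (1·δd/d)² = (1×0.0160)² = 0.000256;  (-1·δt/t)² = (-1×0.0725)² = 0.00525
δv/v = √(0.00551) = 0.0742
v = 1.57 m/s, so δv = 0.0742 × 1.57 = 0.117 m/s.

0.117 m/s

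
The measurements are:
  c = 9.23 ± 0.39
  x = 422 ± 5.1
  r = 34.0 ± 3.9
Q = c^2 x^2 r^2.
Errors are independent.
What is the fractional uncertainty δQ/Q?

For a monomial Q ∝ c^2, x^2, r^2, fractional errors add in quadrature:
  (2·δc/c)² = (2×0.0423)² = 0.00714;  (2·δx/x)² = (2×0.0121)² = 0.000584;  (2·δr/r)² = (2×0.115)² = 0.0526
δQ/Q = √(0.0604) = 0.246

0.246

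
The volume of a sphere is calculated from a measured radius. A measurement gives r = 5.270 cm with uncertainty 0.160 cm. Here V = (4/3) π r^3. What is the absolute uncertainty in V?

55.8 cm^3

Products/powers → add relative errors in quadrature, weighted by exponent:
  (3·δr/r)² = (3×0.0304)² = 0.00830
δV/V = √(0.00830) = 0.0911
V = 613.1 cm^3, so δV = 0.0911 × 613.1 = 55.8 cm^3.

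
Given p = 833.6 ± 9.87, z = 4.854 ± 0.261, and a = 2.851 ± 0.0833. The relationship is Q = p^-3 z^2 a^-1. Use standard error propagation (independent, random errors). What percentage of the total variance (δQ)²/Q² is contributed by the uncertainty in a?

6.24%

(δQ/Q)² = (-3·δp/p)² + (2·δz/z)² + (-1·δa/a)²
  p term: (-3×0.0118)² = 0.00126
  z term: (2×0.0538)² = 0.0116
  a term: (-1×0.0292)² = 0.000854
Total = 0.0137. Share from a = 0.000854/0.0137 = 0.0624.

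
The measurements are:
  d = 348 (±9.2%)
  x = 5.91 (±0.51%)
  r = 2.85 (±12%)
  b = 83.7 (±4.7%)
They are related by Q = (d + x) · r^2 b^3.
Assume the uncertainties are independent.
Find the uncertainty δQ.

Let u = d + x = 354. δu = √(δd² + δx²) = √(1030 + 0.000908) = 32.0, so δu/u = 0.0905.
Q is then a monomial in u, r, b:
δQ/Q = √((δu/u)² + (2·δr/r)² + (3·δb/b)²) = √(0.00818 + 0.0576 + 0.0199) = 0.293
Q = 1.69e+09, so δQ = 0.293 × 1.69e+09 = 4.93e+08.

4.93e+08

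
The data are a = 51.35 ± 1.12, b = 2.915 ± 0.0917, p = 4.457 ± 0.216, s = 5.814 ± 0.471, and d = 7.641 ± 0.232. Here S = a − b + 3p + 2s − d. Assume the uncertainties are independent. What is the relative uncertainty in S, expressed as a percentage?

2.46%

S is a linear combination, so absolute uncertainties add in quadrature:
  (δa)² = 1.25;  (δb)² = 0.00841;  (3·δp)² = 0.420;  (2·δs)² = 0.887;  (δd)² = 0.0538
δS = √(2.62) = 1.62
S = 65.79, so δS/S = 1.62/65.79 = 0.0246.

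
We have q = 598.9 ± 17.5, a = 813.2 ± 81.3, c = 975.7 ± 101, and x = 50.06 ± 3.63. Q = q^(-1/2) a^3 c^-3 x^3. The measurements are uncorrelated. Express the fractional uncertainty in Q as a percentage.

48.4%

Each factor contributes (exponent × relative error)² to (δQ/Q)²:
  (−½·δq/q)² = (-0.5×0.0292)² = 0.000213;  (3·δa/a)² = (3×0.1000)² = 0.0900;  (-3·δc/c)² = (-3×0.104)² = 0.0964;  (3·δx/x)² = (3×0.0725)² = 0.0473
δQ/Q = √(0.234) = 0.484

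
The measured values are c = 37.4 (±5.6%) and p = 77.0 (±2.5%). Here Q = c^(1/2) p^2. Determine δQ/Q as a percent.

Each factor contributes (exponent × relative error)² to (δQ/Q)²:
  (½·δc/c)² = (0.5×0.0560)² = 0.000784;  (2·δp/p)² = (2×0.0250)² = 0.00250
δQ/Q = √(0.00328) = 0.0573

5.73%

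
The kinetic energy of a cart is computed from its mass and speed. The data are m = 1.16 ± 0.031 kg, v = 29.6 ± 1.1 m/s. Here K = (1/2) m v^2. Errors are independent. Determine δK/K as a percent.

Relative error in a monomial: (δK/K)² = Σ (nᵢ · δxᵢ/xᵢ)².
  (1·δm/m)² = (1×0.0267)² = 0.000714;  (2·δv/v)² = (2×0.0372)² = 0.00552
δK/K = √(0.00624) = 0.0790

7.90%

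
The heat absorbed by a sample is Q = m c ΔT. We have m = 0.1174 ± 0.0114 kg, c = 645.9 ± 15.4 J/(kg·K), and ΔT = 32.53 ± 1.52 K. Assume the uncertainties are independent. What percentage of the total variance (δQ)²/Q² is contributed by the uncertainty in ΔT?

(δQ/Q)² = (1·δm/m)² + (1·δc/c)² + (1·δΔT/ΔT)²
  m term: (1×0.0971)² = 0.00943
  c term: (1×0.0238)² = 0.000568
  ΔT term: (1×0.0467)² = 0.00218
Total = 0.0122. Share from ΔT = 0.00218/0.0122 = 0.179.

17.9%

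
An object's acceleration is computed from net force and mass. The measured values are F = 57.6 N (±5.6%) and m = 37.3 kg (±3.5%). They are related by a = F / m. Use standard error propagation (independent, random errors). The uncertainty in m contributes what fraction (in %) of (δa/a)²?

(δa/a)² = (1·δF/F)² + (-1·δm/m)²
  F term: (1×0.0560)² = 0.00314
  m term: (-1×0.0350)² = 0.00123
Total = 0.00436. Share from m = 0.00123/0.00436 = 0.281.

28.1%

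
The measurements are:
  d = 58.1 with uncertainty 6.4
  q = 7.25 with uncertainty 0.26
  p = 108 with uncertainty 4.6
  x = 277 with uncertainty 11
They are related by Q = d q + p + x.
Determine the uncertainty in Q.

50.2

Let w = d·q = 421. δw/w = √((1·δd/d)² + (1·δq/q)²) = √(0.0121 + 0.00129) = 0.116, so δw = 48.8.
Q = w + p + x: δQ = √(δw² + δp² + δx²) = √(2380 + 21.2 + 121) = 50.2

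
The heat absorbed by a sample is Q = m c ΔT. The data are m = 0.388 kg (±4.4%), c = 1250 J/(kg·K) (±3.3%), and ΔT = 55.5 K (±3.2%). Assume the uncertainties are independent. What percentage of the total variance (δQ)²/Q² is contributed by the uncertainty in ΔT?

25.3%

(δQ/Q)² = (1·δm/m)² + (1·δc/c)² + (1·δΔT/ΔT)²
  m term: (1×0.0440)² = 0.00194
  c term: (1×0.0330)² = 0.00109
  ΔT term: (1×0.0320)² = 0.00102
Total = 0.00405. Share from ΔT = 0.00102/0.00405 = 0.253.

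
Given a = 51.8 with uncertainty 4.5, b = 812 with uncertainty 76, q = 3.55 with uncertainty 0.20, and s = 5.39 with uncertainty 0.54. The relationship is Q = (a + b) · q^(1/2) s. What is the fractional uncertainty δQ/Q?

0.136

Let u = a + b = 864. δu = √(δa² + δb²) = √(20.2 + 5780) = 76.1, so δu/u = 0.0881.
Q is then a monomial in u, q, s:
δQ/Q = √((δu/u)² + (½·δq/q)² + (1·δs/s)²) = √(0.00777 + 0.000793 + 0.0100) = 0.136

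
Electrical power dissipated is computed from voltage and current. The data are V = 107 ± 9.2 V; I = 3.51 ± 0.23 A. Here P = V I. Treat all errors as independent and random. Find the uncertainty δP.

P is a product of powers, so relative uncertainties combine in quadrature:
  (1·δV/V)² = (1×0.0860)² = 0.00739;  (1·δI/I)² = (1×0.0655)² = 0.00429
δP/P = √(0.0117) = 0.108
P = 376 W, so δP = 0.108 × 376 = 40.6 W.

40.6 W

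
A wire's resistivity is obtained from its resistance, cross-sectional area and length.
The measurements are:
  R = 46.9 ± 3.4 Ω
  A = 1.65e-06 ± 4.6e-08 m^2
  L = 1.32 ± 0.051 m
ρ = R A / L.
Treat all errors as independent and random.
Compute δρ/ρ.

ρ is a product of powers, so relative uncertainties combine in quadrature:
  (1·δR/R)² = (1×0.0725)² = 0.00526;  (1·δA/A)² = (1×0.0279)² = 0.000777;  (-1·δL/L)² = (-1×0.0386)² = 0.00149
δρ/ρ = √(0.00753) = 0.0867

0.0867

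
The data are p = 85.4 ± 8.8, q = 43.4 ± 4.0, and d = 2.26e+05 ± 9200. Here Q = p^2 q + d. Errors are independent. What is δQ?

Let w = p^2·q = 3.17e+05. δw/w = √((2·δp/p)² + (1·δq/q)²) = √(0.0425 + 0.00849) = 0.226, so δw = 71500.
Q = w + d: δQ = √(δw² + δd²) = √(5.11e+09 + 8.46e+07) = 72000

72000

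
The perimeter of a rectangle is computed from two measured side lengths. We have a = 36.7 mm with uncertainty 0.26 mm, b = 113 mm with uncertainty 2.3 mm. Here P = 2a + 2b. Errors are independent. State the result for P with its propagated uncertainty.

P is a linear combination, so absolute uncertainties add in quadrature:
  (2·δa)² = 0.270;  (2·δb)² = 21.2
δP = √(21.4) = 4.63 mm
P = 299 mm.

299 ± 4.63 mm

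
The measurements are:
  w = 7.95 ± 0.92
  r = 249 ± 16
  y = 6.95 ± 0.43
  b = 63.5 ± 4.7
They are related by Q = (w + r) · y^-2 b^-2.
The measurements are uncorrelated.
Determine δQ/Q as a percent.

20.3%

Let u = w + r = 257. δu = √(δw² + δr²) = √(0.846 + 256) = 16.0, so δu/u = 0.0624.
Q is then a monomial in u, y, b:
δQ/Q = √((δu/u)² + (-2·δy/y)² + (-2·δb/b)²) = √(0.00389 + 0.0153 + 0.0219) = 0.203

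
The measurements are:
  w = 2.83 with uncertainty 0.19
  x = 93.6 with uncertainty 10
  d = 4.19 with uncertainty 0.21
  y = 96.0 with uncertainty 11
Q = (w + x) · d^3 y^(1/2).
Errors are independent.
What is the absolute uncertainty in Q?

13300

Let u = w + x = 96.4. δu = √(δw² + δx²) = √(0.0361 + 100) = 10.0, so δu/u = 0.104.
Q is then a monomial in u, d, y:
δQ/Q = √((δu/u)² + (3·δd/d)² + (½·δy/y)²) = √(0.0108 + 0.0226 + 0.00328) = 0.191
Q = 69500, so δQ = 0.191 × 69500 = 13300.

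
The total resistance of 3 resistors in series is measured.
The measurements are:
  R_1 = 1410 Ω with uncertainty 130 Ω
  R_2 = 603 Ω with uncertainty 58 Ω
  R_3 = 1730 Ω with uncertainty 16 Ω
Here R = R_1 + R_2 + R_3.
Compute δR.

143 Ω

For a sum/difference, combine absolute errors in quadrature:
  (δR_1)² = 16900;  (δR_2)² = 3360;  (δR_3)² = 256
δR = √(20500) = 143 Ω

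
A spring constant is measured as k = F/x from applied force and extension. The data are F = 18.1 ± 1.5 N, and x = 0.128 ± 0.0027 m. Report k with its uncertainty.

Products/powers → add relative errors in quadrature, weighted by exponent:
  (1·δF/F)² = (1×0.0829)² = 0.00687;  (-1·δx/x)² = (-1×0.0211)² = 0.000445
δk/k = √(0.00731) = 0.0855
k = 141 N/m, so δk = 0.0855 × 141 = 12.1 N/m.

141 ± 12.1 N/m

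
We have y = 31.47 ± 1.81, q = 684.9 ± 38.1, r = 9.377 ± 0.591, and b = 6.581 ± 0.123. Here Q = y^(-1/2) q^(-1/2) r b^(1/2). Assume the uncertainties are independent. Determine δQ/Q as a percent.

7.52%

Since Q is a product/quotient, work with relative uncertainties:
  (−½·δy/y)² = (-0.5×0.0575)² = 0.000827;  (−½·δq/q)² = (-0.5×0.0556)² = 0.000774;  (1·δr/r)² = (1×0.0630)² = 0.00397;  (½·δb/b)² = (0.5×0.0187)² = 8.73e-05
δQ/Q = √(0.00566) = 0.0752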